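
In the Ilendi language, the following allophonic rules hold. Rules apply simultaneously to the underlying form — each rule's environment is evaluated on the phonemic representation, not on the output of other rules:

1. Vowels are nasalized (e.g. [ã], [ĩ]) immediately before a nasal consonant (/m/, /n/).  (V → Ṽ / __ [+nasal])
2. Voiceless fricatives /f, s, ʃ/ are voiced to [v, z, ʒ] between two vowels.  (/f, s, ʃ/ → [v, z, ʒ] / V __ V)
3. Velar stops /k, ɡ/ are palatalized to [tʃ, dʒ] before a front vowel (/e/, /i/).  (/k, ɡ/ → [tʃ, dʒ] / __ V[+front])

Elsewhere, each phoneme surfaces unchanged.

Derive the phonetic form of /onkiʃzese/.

[õntʃiʃzeze]

/o/ — word-initial, before a nasal consonant — surfaces as [õ] (rule 1).
/n/ (between /o/ and /k/) is unaffected → [n].
/k/ meets the environment for rule 3 (before a front vowel) → [tʃ].
/i/ (between /k/ and /ʃ/) fails the environment for rule 1, so it stays [i].
/ʃ/ — between /i/ and /z/; rule 2 does not apply here → [ʃ].
/z/ — not in any rule's target class → [z].
/e/ (between /z/ and /s/) fails the environment for rule 1, so it stays [e].
Rule 2 applies to /s/ (between /e/ and /e/: between two vowels) → [z].
/e/ (word-final): rule 1 targets it, but not before a nasal consonant → unchanged [e].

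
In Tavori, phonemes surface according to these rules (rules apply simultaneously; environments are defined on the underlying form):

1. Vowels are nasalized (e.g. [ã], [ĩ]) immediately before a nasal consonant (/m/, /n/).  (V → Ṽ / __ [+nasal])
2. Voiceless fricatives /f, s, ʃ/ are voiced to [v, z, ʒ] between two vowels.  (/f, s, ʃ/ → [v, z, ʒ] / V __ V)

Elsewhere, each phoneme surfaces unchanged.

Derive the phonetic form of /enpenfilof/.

/e/ meets the environment for rule 1 (before a nasal consonant) → [ẽ].
/n/ stays [n].
/p/ (between /n/ and /e/) is unaffected → [p].
/e/ meets the environment for rule 1 (before a nasal consonant) → [ẽ].
/n/ (between /e/ and /f/) is unaffected → [n].
/f/ (between /n/ and /i/): rule 2 targets it, but not between two vowels → unchanged [f].
/i/ (between /f/ and /l/): rule 1 targets it, but not before a nasal consonant → unchanged [i].
/l/ (between /i/ and /o/): no rule targets it → [l].
/o/ (between /l/ and /f/): rule 1 targets it, but not before a nasal consonant → unchanged [o].
/f/ (word-final): rule 2 targets it, but not between two vowels → unchanged [f].

[ẽnpẽnfilof]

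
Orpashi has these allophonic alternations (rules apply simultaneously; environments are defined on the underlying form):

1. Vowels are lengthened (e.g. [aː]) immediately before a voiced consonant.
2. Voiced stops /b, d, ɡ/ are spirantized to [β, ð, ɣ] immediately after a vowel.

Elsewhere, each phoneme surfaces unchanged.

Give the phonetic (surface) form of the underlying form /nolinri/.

[noːliːnri]

/n/ — not in any rule's target class → [n].
/o/ (between /n/ and /l/): before a voiced consonant, so rule 1 applies → [oː].
/l/ (between /o/ and /i/): no rule targets it → [l].
Rule 1 applies to /i/ (between /l/ and /n/: before a voiced consonant) → [iː].
/n/ stays [n].
/r/ (between /n/ and /i/): no rule targets it → [r].
/i/ (word-final): rule 1 targets it, but not before a voiced consonant → unchanged [i].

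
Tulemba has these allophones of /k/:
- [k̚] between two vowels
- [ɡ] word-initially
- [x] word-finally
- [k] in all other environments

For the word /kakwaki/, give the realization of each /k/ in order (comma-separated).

[ɡ], [k], [k̚]

Occurrence 1 (position 1): word-initially → [ɡ].
Occurrence 2 (position 3): no conditioning environment matches → elsewhere allophone [k].
Occurrence 3 (position 6): between two vowels → [k̚].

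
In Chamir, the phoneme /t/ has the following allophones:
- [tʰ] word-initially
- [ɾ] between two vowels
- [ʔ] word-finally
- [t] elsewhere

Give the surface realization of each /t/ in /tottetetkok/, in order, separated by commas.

[tʰ], [t], [t], [ɾ], [t]

Occurrence 1 (position 1): word-initially → [tʰ].
Occurrence 2 (position 3): no conditioning environment matches → elsewhere allophone [t].
Occurrence 3 (position 4): no conditioning environment matches → elsewhere allophone [t].
Occurrence 4 (position 6): between two vowels → [ɾ].
Occurrence 5 (position 8): no conditioning environment matches → elsewhere allophone [t].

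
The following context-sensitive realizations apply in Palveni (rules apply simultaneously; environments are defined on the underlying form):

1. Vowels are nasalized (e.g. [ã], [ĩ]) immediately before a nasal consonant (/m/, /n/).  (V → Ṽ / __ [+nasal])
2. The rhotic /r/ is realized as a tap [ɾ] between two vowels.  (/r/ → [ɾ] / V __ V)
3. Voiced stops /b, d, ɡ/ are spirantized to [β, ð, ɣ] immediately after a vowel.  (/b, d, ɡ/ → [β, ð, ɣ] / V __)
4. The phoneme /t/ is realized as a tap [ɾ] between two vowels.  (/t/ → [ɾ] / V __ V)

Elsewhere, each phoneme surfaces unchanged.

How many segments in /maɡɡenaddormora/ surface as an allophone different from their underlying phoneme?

Segments that undergo a rule: /ɡ/ → [ɣ] (rule 3); /e/ → [ẽ] (rule 1); /d/ → [ð] (rule 3); /r/ → [ɾ] (rule 2).
All other segments surface unchanged.

4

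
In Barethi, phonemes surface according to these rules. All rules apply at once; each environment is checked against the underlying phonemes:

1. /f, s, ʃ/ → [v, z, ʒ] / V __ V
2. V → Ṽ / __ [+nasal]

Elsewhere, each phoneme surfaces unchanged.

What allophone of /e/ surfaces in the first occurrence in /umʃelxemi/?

[e]

/e/ (between /ʃ/ and /l/) is in the target of rule 2 but the environment (before a nasal consonant) is not met → [e].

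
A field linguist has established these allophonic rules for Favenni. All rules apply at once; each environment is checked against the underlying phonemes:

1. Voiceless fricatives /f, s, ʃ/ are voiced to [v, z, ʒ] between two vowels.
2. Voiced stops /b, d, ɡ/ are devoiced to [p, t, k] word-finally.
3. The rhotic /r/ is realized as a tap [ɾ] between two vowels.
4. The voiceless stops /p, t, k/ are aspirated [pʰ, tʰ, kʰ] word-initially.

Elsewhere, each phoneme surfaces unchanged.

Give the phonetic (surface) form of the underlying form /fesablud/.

[fezablut]

/f/ (word-initial): rule 1 targets it, but not between two vowels → unchanged [f].
/s/ — between /e/ and /a/, between two vowels — surfaces as [z] (rule 1).
/b/ (between /a/ and /l/) fails the environment for rule 2, so it stays [b].
/d/ (word-final) occurs word-finally → [t] by rule 2.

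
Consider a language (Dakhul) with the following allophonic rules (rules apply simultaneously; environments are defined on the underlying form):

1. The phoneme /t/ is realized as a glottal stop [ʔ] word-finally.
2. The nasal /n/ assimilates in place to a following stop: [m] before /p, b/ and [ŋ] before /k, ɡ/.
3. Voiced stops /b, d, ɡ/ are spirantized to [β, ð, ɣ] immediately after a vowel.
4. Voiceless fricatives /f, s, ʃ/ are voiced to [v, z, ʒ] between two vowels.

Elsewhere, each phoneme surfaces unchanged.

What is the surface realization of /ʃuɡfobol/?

[ʃuɣfoβol]

/ʃ/ (word-initial) is in the target of rule 4 but the environment (between two vowels) is not met → [ʃ].
/ɡ/ — between /u/ and /f/, immediately after a vowel — surfaces as [ɣ] (rule 3).
/f/ — between /ɡ/ and /o/; rule 4 does not apply here → [f].
/b/ meets the environment for rule 3 (immediately after a vowel) → [β].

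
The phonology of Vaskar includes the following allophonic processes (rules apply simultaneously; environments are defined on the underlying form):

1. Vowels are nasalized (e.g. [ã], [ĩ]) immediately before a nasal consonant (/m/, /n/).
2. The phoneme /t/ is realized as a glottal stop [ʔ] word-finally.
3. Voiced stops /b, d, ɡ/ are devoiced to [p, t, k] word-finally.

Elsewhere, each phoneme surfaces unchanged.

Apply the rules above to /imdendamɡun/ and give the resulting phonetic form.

[ĩmdẽndãmɡũn]

Rule 1 applies to /i/ (word-initial: before a nasal consonant) → [ĩ].
/m/ stays [m].
/d/ (between /m/ and /e/) is in the target of rule 3 but the environment (word-finally) is not met → [d].
Rule 1 applies to /e/ (between /d/ and /n/: before a nasal consonant) → [ẽ].
/n/ (between /e/ and /d/): no rule targets it → [n].
/d/ (between /n/ and /a/) is in the target of rule 3 but the environment (word-finally) is not met → [d].
/a/ (between /d/ and /m/) occurs before a nasal consonant → [ã] by rule 1.
/m/ stays [m].
/ɡ/ — between /m/ and /u/; rule 3 does not apply here → [ɡ].
/u/ meets the environment for rule 1 (before a nasal consonant) → [ũ].
/n/ stays [n].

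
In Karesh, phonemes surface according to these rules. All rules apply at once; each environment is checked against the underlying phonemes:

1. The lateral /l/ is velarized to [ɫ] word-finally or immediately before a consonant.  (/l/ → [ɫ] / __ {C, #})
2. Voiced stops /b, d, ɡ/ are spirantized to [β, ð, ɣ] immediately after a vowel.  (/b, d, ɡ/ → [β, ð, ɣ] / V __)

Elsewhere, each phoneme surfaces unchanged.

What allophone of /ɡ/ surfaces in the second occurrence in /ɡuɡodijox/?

[ɣ]

/ɡ/ (between /u/ and /o/): immediately after a vowel, so rule 2 applies → [ɣ].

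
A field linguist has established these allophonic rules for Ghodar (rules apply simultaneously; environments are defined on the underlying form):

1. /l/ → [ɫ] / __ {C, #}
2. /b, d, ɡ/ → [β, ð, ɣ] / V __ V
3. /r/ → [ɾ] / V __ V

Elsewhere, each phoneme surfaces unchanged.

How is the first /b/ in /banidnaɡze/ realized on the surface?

/b/ (word-initial): rule 2 targets it, but not between two vowels → unchanged [b].

[b]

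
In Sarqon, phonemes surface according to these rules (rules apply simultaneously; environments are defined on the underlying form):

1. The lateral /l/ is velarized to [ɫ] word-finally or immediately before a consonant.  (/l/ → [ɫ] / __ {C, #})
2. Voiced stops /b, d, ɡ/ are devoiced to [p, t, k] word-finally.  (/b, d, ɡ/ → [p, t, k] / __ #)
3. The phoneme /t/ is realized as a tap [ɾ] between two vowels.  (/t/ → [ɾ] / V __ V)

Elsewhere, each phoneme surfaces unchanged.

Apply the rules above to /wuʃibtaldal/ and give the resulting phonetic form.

/w/ (word-initial): no rule targets it → [w].
/u/ stays [u].
/ʃ/ (between /u/ and /i/): no rule targets it → [ʃ].
/i/ (between /ʃ/ and /b/) is unaffected → [i].
/b/ (between /i/ and /t/) is in the target of rule 2 but the environment (word-finally) is not met → [b].
/t/ (between /b/ and /a/): rule 3 targets it, but not between two vowels → unchanged [t].
/a/ — not in any rule's target class → [a].
/l/ (between /a/ and /d/) occurs word-finally or immediately before a consonant → [ɫ] by rule 1.
/d/ (between /l/ and /a/) fails the environment for rule 2, so it stays [d].
/a/ (between /d/ and /l/) is unaffected → [a].
Rule 1 applies to /l/ (word-final: word-finally or immediately before a consonant) → [ɫ].

[wuʃibtaɫdaɫ]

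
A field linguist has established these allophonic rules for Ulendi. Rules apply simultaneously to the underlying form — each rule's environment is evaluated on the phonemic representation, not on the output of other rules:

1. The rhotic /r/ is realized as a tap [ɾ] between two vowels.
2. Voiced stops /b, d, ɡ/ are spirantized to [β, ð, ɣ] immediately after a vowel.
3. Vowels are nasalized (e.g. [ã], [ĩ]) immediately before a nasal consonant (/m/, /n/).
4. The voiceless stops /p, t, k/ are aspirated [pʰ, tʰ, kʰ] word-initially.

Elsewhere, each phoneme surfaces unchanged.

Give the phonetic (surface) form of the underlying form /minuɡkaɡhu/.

[mĩnuɣkaɣhu]

/i/ (between /m/ and /n/): before a nasal consonant, so rule 3 applies → [ĩ].
/u/ (between /n/ and /ɡ/) fails the environment for rule 3, so it stays [u].
Rule 2 applies to /ɡ/ (between /u/ and /k/: immediately after a vowel) → [ɣ].
/k/ (between /ɡ/ and /a/) fails the environment for rule 4, so it stays [k].
/a/ (between /k/ and /ɡ/): rule 3 targets it, but not before a nasal consonant → unchanged [a].
/ɡ/ (between /a/ and /h/) occurs immediately after a vowel → [ɣ] by rule 2.
/u/ (word-final) fails the environment for rule 3, so it stays [u].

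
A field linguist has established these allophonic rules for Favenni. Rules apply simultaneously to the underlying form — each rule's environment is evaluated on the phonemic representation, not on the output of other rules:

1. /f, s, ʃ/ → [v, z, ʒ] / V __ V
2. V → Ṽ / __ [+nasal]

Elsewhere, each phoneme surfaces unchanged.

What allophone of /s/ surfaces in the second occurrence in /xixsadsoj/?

/s/ — between /d/ and /o/; rule 1 does not apply here → [s].

[s]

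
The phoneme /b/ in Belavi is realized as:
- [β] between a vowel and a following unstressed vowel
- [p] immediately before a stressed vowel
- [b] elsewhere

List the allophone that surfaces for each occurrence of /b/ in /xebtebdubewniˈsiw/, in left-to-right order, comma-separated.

[b], [b], [β]

Occurrence 1 (position 3): no conditioning environment matches → elsewhere allophone [b].
Occurrence 2 (position 6): no conditioning environment matches → elsewhere allophone [b].
Occurrence 3 (position 9): between a vowel and a following unstressed vowel → [β].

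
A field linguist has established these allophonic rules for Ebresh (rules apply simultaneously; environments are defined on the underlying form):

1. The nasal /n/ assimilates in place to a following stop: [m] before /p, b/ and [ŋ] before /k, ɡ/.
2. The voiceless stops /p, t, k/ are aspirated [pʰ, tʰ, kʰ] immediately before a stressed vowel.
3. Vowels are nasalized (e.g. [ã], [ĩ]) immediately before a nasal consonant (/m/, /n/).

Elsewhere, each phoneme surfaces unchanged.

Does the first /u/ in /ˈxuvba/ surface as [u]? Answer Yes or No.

Yes

/u/ — between /x/ and /v/; rule 3 does not apply here → [u].
The actual realization is [u], which matches [u].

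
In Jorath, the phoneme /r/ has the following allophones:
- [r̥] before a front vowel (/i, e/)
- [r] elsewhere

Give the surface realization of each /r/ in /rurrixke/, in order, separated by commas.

Occurrence 1 (position 1): no conditioning environment matches → elsewhere allophone [r].
Occurrence 2 (position 3): no conditioning environment matches → elsewhere allophone [r].
Occurrence 3 (position 4): before a front vowel (/i, e/) → [r̥].

[r], [r], [r̥]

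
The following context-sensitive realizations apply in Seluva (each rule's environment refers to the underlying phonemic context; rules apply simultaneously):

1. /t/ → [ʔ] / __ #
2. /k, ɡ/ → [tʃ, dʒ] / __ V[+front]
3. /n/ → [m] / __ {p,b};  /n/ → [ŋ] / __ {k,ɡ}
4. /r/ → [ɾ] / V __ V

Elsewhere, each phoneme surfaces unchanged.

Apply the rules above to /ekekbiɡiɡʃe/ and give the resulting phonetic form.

[etʃekbidʒiɡʃe]

/k/ (between /e/ and /e/): before a front vowel, so rule 2 applies → [tʃ].
/k/ (between /e/ and /b/) fails the environment for rule 2, so it stays [k].
/ɡ/ (between /i/ and /i/): before a front vowel, so rule 2 applies → [dʒ].
/ɡ/ (between /i/ and /ʃ/) fails the environment for rule 2, so it stays [ɡ].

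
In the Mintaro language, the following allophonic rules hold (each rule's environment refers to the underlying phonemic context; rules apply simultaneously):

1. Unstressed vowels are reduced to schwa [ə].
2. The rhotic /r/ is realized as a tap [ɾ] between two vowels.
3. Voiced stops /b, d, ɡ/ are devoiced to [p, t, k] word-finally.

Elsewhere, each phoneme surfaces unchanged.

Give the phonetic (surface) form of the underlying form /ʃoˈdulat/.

/ʃ/ — not in any rule's target class → [ʃ].
Rule 1 applies to /o/ (between /ʃ/ and /d/: in an unstressed syllable) → [ə].
/d/ (between /o/ and /u/) is in the target of rule 3 but the environment (word-finally) is not met → [d].
/u/ (between /d/ and /l/) fails the environment for rule 1, so it stays [u].
/l/ stays [l].
/a/ (between /l/ and /t/): in an unstressed syllable, so rule 1 applies → [ə].
/t/ (word-final): no rule targets it → [t].

[ʃəˈdulət]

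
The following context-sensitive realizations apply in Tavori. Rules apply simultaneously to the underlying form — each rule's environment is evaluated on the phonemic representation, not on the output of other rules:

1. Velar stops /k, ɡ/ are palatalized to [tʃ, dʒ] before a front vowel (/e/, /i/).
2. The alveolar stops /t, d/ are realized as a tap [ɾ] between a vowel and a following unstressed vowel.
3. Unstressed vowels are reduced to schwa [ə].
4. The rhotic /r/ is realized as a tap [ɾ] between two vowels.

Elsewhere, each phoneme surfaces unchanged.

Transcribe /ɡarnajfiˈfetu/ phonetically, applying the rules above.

[ɡərnəjfəˈfeɾə]

/ɡ/ — word-initial; rule 1 does not apply here → [ɡ].
Rule 3 applies to /a/ (between /ɡ/ and /r/: in an unstressed syllable) → [ə].
/r/ (between /a/ and /n/) fails the environment for rule 4, so it stays [r].
/n/ (between /r/ and /a/) is unaffected → [n].
/a/ (between /n/ and /j/): in an unstressed syllable, so rule 3 applies → [ə].
/j/ (between /a/ and /f/): no rule targets it → [j].
/f/ stays [f].
/i/ (between /f/ and /f/) occurs in an unstressed syllable → [ə] by rule 3.
/f/ stays [f].
/e/ (between /f/ and /t/) fails the environment for rule 3, so it stays [e].
Rule 2 applies to /t/ (between /e/ and /u/: between a vowel and a following unstressed vowel) → [ɾ].
/u/ meets the environment for rule 3 (in an unstressed syllable) → [ə].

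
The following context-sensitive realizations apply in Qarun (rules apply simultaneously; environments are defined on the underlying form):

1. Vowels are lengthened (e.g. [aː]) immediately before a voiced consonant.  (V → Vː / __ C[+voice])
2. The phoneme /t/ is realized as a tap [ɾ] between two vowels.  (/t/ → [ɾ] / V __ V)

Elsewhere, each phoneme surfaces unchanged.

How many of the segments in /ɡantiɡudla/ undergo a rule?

3

Segments that undergo a rule: /a/ → [aː] (rule 1); /i/ → [iː] (rule 1); /u/ → [uː] (rule 1).
All other segments surface unchanged.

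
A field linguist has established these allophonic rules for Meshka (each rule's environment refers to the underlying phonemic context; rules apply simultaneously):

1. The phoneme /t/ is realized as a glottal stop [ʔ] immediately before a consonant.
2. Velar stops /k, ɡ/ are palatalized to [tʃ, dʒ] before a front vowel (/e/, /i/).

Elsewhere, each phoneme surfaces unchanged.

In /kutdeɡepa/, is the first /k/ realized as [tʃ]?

/k/ (word-initial) fails the environment for rule 2, so it stays [k].
The actual realization is [k], not [tʃ].

No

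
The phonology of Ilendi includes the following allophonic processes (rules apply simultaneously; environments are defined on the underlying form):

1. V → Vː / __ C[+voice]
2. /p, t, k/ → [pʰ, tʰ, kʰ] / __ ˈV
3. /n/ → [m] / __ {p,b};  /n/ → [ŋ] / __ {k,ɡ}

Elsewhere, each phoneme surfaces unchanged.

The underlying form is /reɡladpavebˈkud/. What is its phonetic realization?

[reːɡlaːdpaːveːbˈkʰuːd]

/r/ — not in any rule's target class → [r].
/e/ meets the environment for rule 1 (before a voiced consonant) → [eː].
/ɡ/ stays [ɡ].
/l/ — not in any rule's target class → [l].
/a/ (between /l/ and /d/): before a voiced consonant, so rule 1 applies → [aː].
/d/ (between /a/ and /p/): no rule targets it → [d].
/p/ (between /d/ and /a/) is in the target of rule 2 but the environment (immediately before a stressed vowel) is not met → [p].
/a/ — between /p/ and /v/, before a voiced consonant — surfaces as [aː] (rule 1).
/v/ — not in any rule's target class → [v].
/e/ (between /v/ and /b/): before a voiced consonant, so rule 1 applies → [eː].
/b/ stays [b].
/k/ (between /b/ and /u/): immediately before a stressed vowel, so rule 2 applies → [kʰ].
/u/ meets the environment for rule 1 (before a voiced consonant) → [uː].
/d/ (word-final) is unaffected → [d].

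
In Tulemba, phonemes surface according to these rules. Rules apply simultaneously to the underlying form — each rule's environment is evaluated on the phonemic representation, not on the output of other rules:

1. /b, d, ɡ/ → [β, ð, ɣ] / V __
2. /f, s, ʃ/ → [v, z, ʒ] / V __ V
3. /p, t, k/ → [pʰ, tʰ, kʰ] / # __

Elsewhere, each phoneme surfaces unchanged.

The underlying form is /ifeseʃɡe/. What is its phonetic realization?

[ivezeʃɡe]

/i/ — not in any rule's target class → [i].
/f/ meets the environment for rule 2 (between two vowels) → [v].
/e/ (between /f/ and /s/): no rule targets it → [e].
/s/ (between /e/ and /e/) occurs between two vowels → [z] by rule 2.
/e/ (between /s/ and /ʃ/): no rule targets it → [e].
/ʃ/ (between /e/ and /ɡ/) is in the target of rule 2 but the environment (between two vowels) is not met → [ʃ].
/ɡ/ (between /ʃ/ and /e/) is in the target of rule 1 but the environment (immediately after a vowel) is not met → [ɡ].
/e/ stays [e].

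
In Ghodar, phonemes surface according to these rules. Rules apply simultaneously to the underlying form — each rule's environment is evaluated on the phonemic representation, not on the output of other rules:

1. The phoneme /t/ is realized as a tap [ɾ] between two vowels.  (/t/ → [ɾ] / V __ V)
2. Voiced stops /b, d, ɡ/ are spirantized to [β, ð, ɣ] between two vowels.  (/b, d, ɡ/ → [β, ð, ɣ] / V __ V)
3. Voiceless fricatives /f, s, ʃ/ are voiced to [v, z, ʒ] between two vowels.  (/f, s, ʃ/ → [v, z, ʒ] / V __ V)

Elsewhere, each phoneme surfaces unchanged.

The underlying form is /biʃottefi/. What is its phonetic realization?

/b/ (word-initial) fails the environment for rule 2, so it stays [b].
/ʃ/ (between /i/ and /o/) occurs between two vowels → [ʒ] by rule 3.
/t/ (between /o/ and /t/) is in the target of rule 1 but the environment (between two vowels) is not met → [t].
/t/ (between /t/ and /e/): rule 1 targets it, but not between two vowels → unchanged [t].
Rule 3 applies to /f/ (between /e/ and /i/: between two vowels) → [v].

[biʒottevi]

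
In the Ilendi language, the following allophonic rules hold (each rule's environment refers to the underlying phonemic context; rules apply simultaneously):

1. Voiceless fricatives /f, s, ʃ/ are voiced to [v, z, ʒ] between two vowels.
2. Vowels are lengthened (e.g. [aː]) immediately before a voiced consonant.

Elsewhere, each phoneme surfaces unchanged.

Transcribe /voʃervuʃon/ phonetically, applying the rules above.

/o/ (between /v/ and /ʃ/) fails the environment for rule 2, so it stays [o].
/ʃ/ (between /o/ and /e/) occurs between two vowels → [ʒ] by rule 1.
/e/ — between /ʃ/ and /r/, before a voiced consonant — surfaces as [eː] (rule 2).
/u/ (between /v/ and /ʃ/) fails the environment for rule 2, so it stays [u].
/ʃ/ meets the environment for rule 1 (between two vowels) → [ʒ].
/o/ meets the environment for rule 2 (before a voiced consonant) → [oː].

[voʒeːrvuʒoːn]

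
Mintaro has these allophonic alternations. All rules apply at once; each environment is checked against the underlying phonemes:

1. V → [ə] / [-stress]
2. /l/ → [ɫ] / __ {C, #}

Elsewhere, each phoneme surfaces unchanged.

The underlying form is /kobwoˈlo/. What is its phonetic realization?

/k/ (word-initial) is unaffected → [k].
/o/ (between /k/ and /b/): in an unstressed syllable, so rule 1 applies → [ə].
/b/ (between /o/ and /w/) is unaffected → [b].
/w/ (between /b/ and /o/): no rule targets it → [w].
Rule 1 applies to /o/ (between /w/ and /l/: in an unstressed syllable) → [ə].
/l/ (between /o/ and /o/) fails the environment for rule 2, so it stays [l].
/o/ (word-final) fails the environment for rule 1, so it stays [o].

[kəbwəˈlo]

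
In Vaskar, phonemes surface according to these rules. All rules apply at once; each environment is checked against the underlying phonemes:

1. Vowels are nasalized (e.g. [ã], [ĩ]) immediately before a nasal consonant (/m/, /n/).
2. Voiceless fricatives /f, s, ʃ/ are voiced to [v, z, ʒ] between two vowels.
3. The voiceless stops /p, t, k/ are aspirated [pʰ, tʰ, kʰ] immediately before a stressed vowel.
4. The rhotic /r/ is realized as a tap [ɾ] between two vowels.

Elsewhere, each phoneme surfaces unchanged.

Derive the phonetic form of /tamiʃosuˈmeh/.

/t/ (word-initial): rule 3 targets it, but not immediately before a stressed vowel → unchanged [t].
/a/ — between /t/ and /m/, before a nasal consonant — surfaces as [ã] (rule 1).
/m/ (between /a/ and /i/) is unaffected → [m].
/i/ — between /m/ and /ʃ/; rule 1 does not apply here → [i].
/ʃ/ — between /i/ and /o/, between two vowels — surfaces as [ʒ] (rule 2).
/o/ (between /ʃ/ and /s/) is in the target of rule 1 but the environment (before a nasal consonant) is not met → [o].
/s/ (between /o/ and /u/): between two vowels, so rule 2 applies → [z].
/u/ (between /s/ and /m/): before a nasal consonant, so rule 1 applies → [ũ].
/m/ stays [m].
/e/ (between /m/ and /h/): rule 1 targets it, but not before a nasal consonant → unchanged [e].
/h/ (word-final) is unaffected → [h].

[tãmiʒozũˈmeh]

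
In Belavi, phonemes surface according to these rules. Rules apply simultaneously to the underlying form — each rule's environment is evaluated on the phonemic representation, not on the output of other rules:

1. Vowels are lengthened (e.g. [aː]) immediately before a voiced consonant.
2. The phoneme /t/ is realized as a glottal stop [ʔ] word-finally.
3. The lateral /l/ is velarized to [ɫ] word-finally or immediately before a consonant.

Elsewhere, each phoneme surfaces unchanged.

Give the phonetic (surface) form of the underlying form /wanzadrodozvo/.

/a/ (between /w/ and /n/) occurs before a voiced consonant → [aː] by rule 1.
/a/ (between /z/ and /d/) occurs before a voiced consonant → [aː] by rule 1.
/o/ (between /r/ and /d/): before a voiced consonant, so rule 1 applies → [oː].
/o/ meets the environment for rule 1 (before a voiced consonant) → [oː].
/o/ (word-final) is in the target of rule 1 but the environment (before a voiced consonant) is not met → [o].

[waːnzaːdroːdoːzvo]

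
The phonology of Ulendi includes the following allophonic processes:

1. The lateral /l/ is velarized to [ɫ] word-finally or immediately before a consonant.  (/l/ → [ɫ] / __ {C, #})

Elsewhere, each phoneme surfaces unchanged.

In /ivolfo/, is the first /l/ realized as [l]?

/l/ meets the environment for rule 1 (word-finally or immediately before a consonant) → [ɫ].
The actual realization is [ɫ], not [l].

No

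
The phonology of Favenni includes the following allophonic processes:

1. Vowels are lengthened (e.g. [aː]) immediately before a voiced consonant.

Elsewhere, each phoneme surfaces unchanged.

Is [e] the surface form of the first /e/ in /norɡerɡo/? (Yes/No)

/e/ meets the environment for rule 1 (before a voiced consonant) → [eː].
The actual realization is [eː], not [e].

No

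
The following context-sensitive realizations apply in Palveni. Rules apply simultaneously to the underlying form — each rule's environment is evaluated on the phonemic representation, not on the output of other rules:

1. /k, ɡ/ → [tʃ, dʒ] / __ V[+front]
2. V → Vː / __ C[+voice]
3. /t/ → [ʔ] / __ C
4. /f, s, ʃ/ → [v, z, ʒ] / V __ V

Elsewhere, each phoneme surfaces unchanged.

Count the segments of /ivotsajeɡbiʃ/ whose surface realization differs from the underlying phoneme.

Segments that undergo a rule: /i/ → [iː] (rule 2); /t/ → [ʔ] (rule 3); /a/ → [aː] (rule 2); /e/ → [eː] (rule 2).
All other segments surface unchanged.

4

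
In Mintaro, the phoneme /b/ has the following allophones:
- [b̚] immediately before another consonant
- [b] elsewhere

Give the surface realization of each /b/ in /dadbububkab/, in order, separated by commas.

Occurrence 1 (position 4): no conditioning environment matches → elsewhere allophone [b].
Occurrence 2 (position 6): no conditioning environment matches → elsewhere allophone [b].
Occurrence 3 (position 8): immediately before another consonant → [b̚].
Occurrence 4 (position 11): no conditioning environment matches → elsewhere allophone [b].

[b], [b], [b̚], [b]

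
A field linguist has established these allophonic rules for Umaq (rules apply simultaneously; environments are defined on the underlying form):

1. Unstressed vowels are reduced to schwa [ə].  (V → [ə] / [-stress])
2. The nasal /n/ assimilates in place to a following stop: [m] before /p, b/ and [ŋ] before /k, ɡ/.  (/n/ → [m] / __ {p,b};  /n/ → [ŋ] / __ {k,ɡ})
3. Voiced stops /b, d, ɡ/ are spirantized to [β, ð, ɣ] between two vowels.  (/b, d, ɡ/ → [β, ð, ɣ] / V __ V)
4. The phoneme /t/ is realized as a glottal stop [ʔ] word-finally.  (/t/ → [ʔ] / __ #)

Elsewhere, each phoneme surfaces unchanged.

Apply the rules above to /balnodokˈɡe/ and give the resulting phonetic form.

/b/ (word-initial) is in the target of rule 3 but the environment (between two vowels) is not met → [b].
/a/ — between /b/ and /l/, in an unstressed syllable — surfaces as [ə] (rule 1).
/l/ stays [l].
/n/ (between /l/ and /o/) fails the environment for rule 2, so it stays [n].
/o/ meets the environment for rule 1 (in an unstressed syllable) → [ə].
/d/ — between /o/ and /o/, between two vowels — surfaces as [ð] (rule 3).
Rule 1 applies to /o/ (between /d/ and /k/: in an unstressed syllable) → [ə].
/k/ (between /o/ and /ɡ/) is unaffected → [k].
/ɡ/ (between /k/ and /e/) is in the target of rule 3 but the environment (between two vowels) is not met → [ɡ].
/e/ — word-final; rule 1 does not apply here → [e].

[bəlnəðəkˈɡe]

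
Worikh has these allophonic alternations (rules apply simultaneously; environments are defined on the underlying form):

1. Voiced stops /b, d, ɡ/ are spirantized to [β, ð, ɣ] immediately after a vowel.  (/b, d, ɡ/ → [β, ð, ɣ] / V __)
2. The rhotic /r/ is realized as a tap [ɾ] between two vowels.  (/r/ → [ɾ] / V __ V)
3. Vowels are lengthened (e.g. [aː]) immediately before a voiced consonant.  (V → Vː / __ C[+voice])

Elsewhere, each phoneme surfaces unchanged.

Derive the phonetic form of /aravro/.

[aːɾaːvro]

Rule 3 applies to /a/ (word-initial: before a voiced consonant) → [aː].
Rule 2 applies to /r/ (between /a/ and /a/: between two vowels) → [ɾ].
Rule 3 applies to /a/ (between /r/ and /v/: before a voiced consonant) → [aː].
/v/ — not in any rule's target class → [v].
/r/ (between /v/ and /o/) fails the environment for rule 2, so it stays [r].
/o/ (word-final) fails the environment for rule 3, so it stays [o].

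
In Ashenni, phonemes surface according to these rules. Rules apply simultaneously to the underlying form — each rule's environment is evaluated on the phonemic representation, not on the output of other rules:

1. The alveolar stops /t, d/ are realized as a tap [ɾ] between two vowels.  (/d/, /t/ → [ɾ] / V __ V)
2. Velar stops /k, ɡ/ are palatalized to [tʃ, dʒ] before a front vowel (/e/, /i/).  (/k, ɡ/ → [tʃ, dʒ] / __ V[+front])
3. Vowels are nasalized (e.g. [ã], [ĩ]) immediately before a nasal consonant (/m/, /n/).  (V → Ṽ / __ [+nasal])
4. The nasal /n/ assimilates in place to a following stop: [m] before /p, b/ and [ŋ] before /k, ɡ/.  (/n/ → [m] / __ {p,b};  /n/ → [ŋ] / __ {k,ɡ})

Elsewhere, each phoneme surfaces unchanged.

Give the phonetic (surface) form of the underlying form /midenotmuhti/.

[miɾẽnotmuhti]

/m/ (word-initial) is unaffected → [m].
/i/ — between /m/ and /d/; rule 3 does not apply here → [i].
/d/ meets the environment for rule 1 (between two vowels) → [ɾ].
/e/ — between /d/ and /n/, before a nasal consonant — surfaces as [ẽ] (rule 3).
/n/ (between /e/ and /o/) is in the target of rule 4 but the environment (before a labial or velar stop) is not met → [n].
/o/ (between /n/ and /t/): rule 3 targets it, but not before a nasal consonant → unchanged [o].
/t/ (between /o/ and /m/): rule 1 targets it, but not between two vowels → unchanged [t].
/m/ — not in any rule's target class → [m].
/u/ — between /m/ and /h/; rule 3 does not apply here → [u].
/h/ (between /u/ and /t/) is unaffected → [h].
/t/ — between /h/ and /i/; rule 1 does not apply here → [t].
/i/ (word-final): rule 3 targets it, but not before a nasal consonant → unchanged [i].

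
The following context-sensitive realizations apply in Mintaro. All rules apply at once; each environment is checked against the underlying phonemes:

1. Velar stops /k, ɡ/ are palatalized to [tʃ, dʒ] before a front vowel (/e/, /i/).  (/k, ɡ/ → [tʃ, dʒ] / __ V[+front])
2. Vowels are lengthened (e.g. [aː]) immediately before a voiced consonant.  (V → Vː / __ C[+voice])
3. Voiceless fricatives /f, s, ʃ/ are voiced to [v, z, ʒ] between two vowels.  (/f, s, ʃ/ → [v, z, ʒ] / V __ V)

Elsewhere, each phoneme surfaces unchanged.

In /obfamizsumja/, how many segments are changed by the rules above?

Segments that undergo a rule: /o/ → [oː] (rule 2); /a/ → [aː] (rule 2); /i/ → [iː] (rule 2); /u/ → [uː] (rule 2).
All other segments surface unchanged.

4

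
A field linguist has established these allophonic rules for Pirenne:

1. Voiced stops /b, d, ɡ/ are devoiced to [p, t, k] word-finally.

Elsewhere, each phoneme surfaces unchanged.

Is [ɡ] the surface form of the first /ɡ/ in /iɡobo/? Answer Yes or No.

Yes

/ɡ/ (between /i/ and /o/): rule 1 targets it, but not word-finally → unchanged [ɡ].
The actual realization is [ɡ], which matches [ɡ].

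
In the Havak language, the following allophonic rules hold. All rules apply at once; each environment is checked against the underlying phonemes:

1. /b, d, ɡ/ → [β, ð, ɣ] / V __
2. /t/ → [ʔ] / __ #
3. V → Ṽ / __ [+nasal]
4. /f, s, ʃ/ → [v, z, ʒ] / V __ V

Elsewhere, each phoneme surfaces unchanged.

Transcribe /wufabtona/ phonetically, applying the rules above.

[wuvaβtõna]

/w/ — not in any rule's target class → [w].
/u/ (between /w/ and /f/) fails the environment for rule 3, so it stays [u].
/f/ (between /u/ and /a/): between two vowels, so rule 4 applies → [v].
/a/ (between /f/ and /b/): rule 3 targets it, but not before a nasal consonant → unchanged [a].
Rule 1 applies to /b/ (between /a/ and /t/: immediately after a vowel) → [β].
/t/ — between /b/ and /o/; rule 2 does not apply here → [t].
/o/ meets the environment for rule 3 (before a nasal consonant) → [õ].
/n/ — not in any rule's target class → [n].
/a/ — word-final; rule 3 does not apply here → [a].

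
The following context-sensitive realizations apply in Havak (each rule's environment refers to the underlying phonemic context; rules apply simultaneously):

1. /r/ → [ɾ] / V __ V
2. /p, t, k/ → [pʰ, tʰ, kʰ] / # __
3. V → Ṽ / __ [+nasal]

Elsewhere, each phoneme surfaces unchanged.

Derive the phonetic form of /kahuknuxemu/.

Rule 2 applies to /k/ (word-initial: word-initially) → [kʰ].
/a/ — between /k/ and /h/; rule 3 does not apply here → [a].
/u/ — between /h/ and /k/; rule 3 does not apply here → [u].
/k/ — between /u/ and /n/; rule 2 does not apply here → [k].
/u/ — between /n/ and /x/; rule 3 does not apply here → [u].
Rule 3 applies to /e/ (between /x/ and /m/: before a nasal consonant) → [ẽ].
/u/ (word-final) fails the environment for rule 3, so it stays [u].

[kʰahuknuxẽmu]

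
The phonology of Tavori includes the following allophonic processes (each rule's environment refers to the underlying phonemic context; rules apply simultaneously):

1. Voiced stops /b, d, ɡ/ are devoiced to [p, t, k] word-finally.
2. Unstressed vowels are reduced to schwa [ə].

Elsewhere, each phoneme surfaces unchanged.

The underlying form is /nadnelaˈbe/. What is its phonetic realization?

/a/ (between /n/ and /d/): in an unstressed syllable, so rule 2 applies → [ə].
/d/ (between /a/ and /n/) fails the environment for rule 1, so it stays [d].
/e/ (between /n/ and /l/) occurs in an unstressed syllable → [ə] by rule 2.
/a/ (between /l/ and /b/): in an unstressed syllable, so rule 2 applies → [ə].
/b/ (between /a/ and /e/): rule 1 targets it, but not word-finally → unchanged [b].
/e/ (word-final) is in the target of rule 2 but the environment (in an unstressed syllable) is not met → [e].

[nədnələˈbe]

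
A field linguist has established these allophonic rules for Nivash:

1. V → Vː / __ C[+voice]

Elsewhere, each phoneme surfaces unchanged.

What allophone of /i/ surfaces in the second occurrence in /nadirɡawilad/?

Rule 1 applies to /i/ (between /w/ and /l/: before a voiced consonant) → [iː].

[iː]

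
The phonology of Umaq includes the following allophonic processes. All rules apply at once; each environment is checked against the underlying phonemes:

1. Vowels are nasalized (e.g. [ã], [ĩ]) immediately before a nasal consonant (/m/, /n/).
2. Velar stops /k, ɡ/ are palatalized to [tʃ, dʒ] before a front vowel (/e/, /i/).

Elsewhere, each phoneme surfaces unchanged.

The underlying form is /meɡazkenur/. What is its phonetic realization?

[meɡaztʃẽnur]

/e/ (between /m/ and /ɡ/): rule 1 targets it, but not before a nasal consonant → unchanged [e].
/ɡ/ (between /e/ and /a/) fails the environment for rule 2, so it stays [ɡ].
/a/ — between /ɡ/ and /z/; rule 1 does not apply here → [a].
/k/ (between /z/ and /e/): before a front vowel, so rule 2 applies → [tʃ].
Rule 1 applies to /e/ (between /k/ and /n/: before a nasal consonant) → [ẽ].
/u/ (between /n/ and /r/) is in the target of rule 1 but the environment (before a nasal consonant) is not met → [u].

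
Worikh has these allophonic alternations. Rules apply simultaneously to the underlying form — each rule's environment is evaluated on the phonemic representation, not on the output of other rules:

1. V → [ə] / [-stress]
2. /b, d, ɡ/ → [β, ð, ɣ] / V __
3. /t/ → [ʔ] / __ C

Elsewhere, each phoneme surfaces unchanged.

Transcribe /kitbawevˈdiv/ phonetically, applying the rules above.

/k/ (word-initial): no rule targets it → [k].
/i/ meets the environment for rule 1 (in an unstressed syllable) → [ə].
Rule 3 applies to /t/ (between /i/ and /b/: immediately before a consonant) → [ʔ].
/b/ (between /t/ and /a/) is in the target of rule 2 but the environment (immediately after a vowel) is not met → [b].
/a/ meets the environment for rule 1 (in an unstressed syllable) → [ə].
/w/ (between /a/ and /e/) is unaffected → [w].
/e/ — between /w/ and /v/, in an unstressed syllable — surfaces as [ə] (rule 1).
/v/ (between /e/ and /d/): no rule targets it → [v].
/d/ (between /v/ and /i/) fails the environment for rule 2, so it stays [d].
/i/ — between /d/ and /v/; rule 1 does not apply here → [i].
/v/ — not in any rule's target class → [v].

[kəʔbəwəvˈdiv]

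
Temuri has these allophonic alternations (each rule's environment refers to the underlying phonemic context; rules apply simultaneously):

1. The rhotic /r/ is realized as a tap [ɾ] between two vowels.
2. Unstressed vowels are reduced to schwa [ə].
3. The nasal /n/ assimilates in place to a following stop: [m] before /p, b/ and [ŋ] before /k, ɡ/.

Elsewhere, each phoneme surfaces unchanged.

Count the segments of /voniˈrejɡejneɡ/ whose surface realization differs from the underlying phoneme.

Segments that undergo a rule: /o/ → [ə] (rule 2); /i/ → [ə] (rule 2); /r/ → [ɾ] (rule 1); /e/ → [ə] (rule 2); /e/ → [ə] (rule 2).
All other segments surface unchanged.

5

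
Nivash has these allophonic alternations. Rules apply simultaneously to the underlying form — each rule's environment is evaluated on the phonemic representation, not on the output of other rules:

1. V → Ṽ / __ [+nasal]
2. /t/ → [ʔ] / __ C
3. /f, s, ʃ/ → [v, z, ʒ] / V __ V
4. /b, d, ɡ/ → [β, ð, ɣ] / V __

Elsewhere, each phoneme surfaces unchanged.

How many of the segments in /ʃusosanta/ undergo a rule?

3

Segments that undergo a rule: /s/ → [z] (rule 3); /s/ → [z] (rule 3); /a/ → [ã] (rule 1).
All other segments surface unchanged.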